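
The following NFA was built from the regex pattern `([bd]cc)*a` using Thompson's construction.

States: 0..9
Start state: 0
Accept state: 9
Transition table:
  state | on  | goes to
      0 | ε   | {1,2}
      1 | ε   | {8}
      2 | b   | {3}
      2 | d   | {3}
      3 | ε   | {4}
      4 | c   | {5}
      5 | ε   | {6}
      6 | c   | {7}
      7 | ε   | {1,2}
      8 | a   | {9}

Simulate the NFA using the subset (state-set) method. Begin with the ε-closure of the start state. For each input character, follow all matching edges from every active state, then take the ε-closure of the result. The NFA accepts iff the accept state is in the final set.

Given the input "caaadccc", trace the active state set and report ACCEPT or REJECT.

Answer: REJECT

Derivation:
initial (ε-close {0}): {0,1,2,8}
'c' @ 1: {}  — state set empty
rest 'aaadccc' ignored (set empty)
after full input: {}  (accept=9 not in)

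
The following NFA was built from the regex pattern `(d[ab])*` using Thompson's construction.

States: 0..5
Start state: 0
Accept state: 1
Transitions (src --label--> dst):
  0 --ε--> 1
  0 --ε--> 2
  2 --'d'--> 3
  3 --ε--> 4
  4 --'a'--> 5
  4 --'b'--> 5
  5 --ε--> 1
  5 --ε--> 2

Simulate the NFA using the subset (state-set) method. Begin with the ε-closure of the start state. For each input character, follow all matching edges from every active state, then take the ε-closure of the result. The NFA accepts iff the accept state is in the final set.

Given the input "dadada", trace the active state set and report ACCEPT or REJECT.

Answer: ACCEPT

Derivation:
start: ε-closure({0}) = {0,1,2}
'd' @ 1: {3,4}
'a' @ 2: {1,2,5}  (accept∈set)
'd' @ 3: {3,4}
'a' @ 4: {1,2,5}  (accept∈set)
'd' @ 5: {3,4}
'a' @ 6: {1,2,5}  (accept∈set)
end set {1,2,5} — state 1 in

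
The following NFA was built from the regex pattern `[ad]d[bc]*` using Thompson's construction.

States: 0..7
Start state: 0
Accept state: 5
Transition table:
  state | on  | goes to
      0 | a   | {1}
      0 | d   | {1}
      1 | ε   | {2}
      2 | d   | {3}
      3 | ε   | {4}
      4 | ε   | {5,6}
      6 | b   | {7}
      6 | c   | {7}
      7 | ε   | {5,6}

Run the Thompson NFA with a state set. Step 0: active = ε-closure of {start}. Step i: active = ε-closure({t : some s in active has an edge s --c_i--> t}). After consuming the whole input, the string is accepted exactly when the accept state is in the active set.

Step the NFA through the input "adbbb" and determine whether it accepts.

initial (ε-close {0}): {0}
'a' @ 1: {1,2}
'd' @ 2: {3,4,5,6}  [accepting]
'b' @ 3: {5,6,7}  [accepting]
'b' @ 4: {5,6,7}  [accepting]
'b' @ 5: {5,6,7}  [accepting]
final: {5,6,7}; accept 5 in set

Answer: ACCEPT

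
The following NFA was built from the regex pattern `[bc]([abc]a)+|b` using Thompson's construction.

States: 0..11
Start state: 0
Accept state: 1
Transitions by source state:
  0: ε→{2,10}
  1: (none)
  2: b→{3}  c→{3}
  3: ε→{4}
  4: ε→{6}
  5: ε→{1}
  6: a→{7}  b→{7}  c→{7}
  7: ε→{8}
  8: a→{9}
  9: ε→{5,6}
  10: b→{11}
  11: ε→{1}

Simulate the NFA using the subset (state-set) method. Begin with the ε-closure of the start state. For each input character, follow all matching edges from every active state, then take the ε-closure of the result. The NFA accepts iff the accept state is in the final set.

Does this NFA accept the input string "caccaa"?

Answer: REJECT

Derivation:
initial (ε-close {0}): {0,2,10}
'c' @ 1: {3,4,6}
'a' @ 2: {7,8}
'c' @ 3: {}  — state set empty
rest 'caa' ignored (set empty)
after full input: {}  (accept=1 not in)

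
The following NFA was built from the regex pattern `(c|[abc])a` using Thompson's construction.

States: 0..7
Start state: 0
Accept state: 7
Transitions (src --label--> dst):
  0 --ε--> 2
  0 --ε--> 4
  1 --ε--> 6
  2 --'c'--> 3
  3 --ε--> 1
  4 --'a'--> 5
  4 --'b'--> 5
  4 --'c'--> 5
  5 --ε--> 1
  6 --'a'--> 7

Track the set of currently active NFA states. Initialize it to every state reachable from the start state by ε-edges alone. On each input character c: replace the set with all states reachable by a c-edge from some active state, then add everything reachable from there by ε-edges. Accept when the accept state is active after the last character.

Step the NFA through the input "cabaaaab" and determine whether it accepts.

start: ε-closure({0}) = {0,2,4}
'c' @ 1: {1,3,5,6}
'a' @ 2: {7}  [accepting]
'b' @ 3: {}  — state set empty
rest 'aaaab' ignored (set empty)
end set {} — state 7 not in

Answer: REJECT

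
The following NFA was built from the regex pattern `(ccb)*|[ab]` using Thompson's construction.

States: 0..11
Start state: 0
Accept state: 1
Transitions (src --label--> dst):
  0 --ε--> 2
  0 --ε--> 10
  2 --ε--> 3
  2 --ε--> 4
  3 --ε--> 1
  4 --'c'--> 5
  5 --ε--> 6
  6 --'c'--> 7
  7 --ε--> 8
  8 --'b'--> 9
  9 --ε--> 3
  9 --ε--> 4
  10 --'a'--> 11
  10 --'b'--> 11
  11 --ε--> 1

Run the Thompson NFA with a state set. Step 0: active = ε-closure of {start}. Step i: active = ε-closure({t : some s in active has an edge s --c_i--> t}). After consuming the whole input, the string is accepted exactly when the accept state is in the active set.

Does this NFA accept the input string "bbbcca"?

Answer: REJECT

Derivation:
initial (ε-close {0}): {0,1,2,3,4,10}
'b' @ 1: {1,11}  [accepting]
'b' @ 2: {}  — dead — no transitions
rest 'bcca' ignored (set empty)
final: {}; accept 1 not in set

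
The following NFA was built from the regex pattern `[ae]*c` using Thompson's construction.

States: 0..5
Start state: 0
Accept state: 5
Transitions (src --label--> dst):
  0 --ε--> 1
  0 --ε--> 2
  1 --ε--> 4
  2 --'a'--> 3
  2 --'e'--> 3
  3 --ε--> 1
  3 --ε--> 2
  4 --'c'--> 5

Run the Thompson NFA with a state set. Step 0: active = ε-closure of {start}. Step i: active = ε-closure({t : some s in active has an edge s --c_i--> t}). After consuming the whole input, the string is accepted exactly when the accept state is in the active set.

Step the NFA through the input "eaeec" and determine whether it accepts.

Answer: ACCEPT

Derivation:
initial (ε-close {0}): {0,1,2,4}
'e' @ 1: {1,2,3,4}
'a' @ 2: {1,2,3,4}
'e' @ 3: {1,2,3,4}
'e' @ 4: {1,2,3,4}
'c' @ 5: {5}  (accept∈set)
after full input: {5}  (accept=5 in)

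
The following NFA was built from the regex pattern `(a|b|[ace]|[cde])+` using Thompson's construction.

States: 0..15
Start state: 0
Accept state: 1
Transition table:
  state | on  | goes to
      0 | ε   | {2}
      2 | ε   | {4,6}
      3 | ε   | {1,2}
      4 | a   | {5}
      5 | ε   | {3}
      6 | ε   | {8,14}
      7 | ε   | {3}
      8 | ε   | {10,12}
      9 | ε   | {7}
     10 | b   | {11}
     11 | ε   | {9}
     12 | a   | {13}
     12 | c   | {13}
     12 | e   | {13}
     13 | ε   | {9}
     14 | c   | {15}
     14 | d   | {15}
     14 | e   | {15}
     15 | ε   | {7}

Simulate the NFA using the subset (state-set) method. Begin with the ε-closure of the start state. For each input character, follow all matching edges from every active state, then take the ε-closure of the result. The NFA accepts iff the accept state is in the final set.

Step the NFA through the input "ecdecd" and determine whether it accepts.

Answer: ACCEPT

Trace:
initial (ε-close {0}): {0,2,4,6,8,10,12,14}
'e' @ 1: {1,2,3,4,6,7,8,9,10,12,13,14,15}  [accepting]
'c' @ 2: {1,2,3,4,6,7,8,9,10,12,13,14,15}  [accepting]
'd' @ 3: {1,2,3,4,6,7,8,10,12,14,15}  [accepting]
'e' @ 4: {1,2,3,4,6,7,8,9,10,12,13,14,15}  [accepting]
'c' @ 5: {1,2,3,4,6,7,8,9,10,12,13,14,15}  [accepting]
'd' @ 6: {1,2,3,4,6,7,8,10,12,14,15}  [accepting]
final: {1,2,3,4,6,7,8,10,12,14,15}; accept 1 in set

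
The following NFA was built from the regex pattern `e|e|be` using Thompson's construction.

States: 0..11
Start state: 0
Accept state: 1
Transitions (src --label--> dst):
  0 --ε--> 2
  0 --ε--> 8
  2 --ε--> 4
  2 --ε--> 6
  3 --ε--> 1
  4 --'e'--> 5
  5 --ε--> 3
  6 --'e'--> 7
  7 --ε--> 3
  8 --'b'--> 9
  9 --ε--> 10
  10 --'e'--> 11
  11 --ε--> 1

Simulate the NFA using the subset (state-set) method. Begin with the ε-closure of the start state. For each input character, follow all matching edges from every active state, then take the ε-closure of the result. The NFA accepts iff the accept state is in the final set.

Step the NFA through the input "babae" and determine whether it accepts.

S₀ = ε-closure({0}) = {0,2,4,6,8}
'b' @ 1: {9,10}
'a' @ 2: {}  — dead — no transitions
rest 'bae' ignored (set empty)
final: {}; accept 1 not in set

Answer: REJECT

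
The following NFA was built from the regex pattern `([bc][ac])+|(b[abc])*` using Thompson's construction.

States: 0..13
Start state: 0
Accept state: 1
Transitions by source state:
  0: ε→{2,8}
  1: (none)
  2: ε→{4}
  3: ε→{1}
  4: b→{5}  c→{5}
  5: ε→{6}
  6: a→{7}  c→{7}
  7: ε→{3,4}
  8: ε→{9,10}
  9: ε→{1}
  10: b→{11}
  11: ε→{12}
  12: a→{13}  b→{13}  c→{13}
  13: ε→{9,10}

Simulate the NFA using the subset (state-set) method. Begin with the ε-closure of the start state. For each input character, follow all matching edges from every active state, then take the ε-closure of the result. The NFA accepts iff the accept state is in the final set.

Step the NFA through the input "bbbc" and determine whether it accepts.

start: ε-closure({0}) = {0,1,2,4,8,9,10}
'b' @ 1: {5,6,11,12}
'b' @ 2: {1,9,10,13}  [accepting]
'b' @ 3: {11,12}
'c' @ 4: {1,9,10,13}  [accepting]
end set {1,9,10,13} — state 1 in

Answer: ACCEPT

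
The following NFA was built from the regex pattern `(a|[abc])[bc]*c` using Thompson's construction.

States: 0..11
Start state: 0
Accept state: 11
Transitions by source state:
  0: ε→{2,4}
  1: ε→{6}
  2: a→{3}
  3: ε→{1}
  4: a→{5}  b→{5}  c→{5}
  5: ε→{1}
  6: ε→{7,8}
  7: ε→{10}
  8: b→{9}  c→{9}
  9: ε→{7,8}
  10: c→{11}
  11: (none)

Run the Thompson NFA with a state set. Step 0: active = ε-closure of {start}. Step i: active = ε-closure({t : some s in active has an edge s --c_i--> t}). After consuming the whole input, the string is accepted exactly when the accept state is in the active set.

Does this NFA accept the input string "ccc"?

S₀ = ε-closure({0}) = {0,2,4}
'c' @ 1: {1,5,6,7,8,10}
'c' @ 2: {7,8,9,10,11}  [accepting]
'c' @ 3: {7,8,9,10,11}  [accepting]
after full input: {7,8,9,10,11}  (accept=11 in)

Answer: ACCEPT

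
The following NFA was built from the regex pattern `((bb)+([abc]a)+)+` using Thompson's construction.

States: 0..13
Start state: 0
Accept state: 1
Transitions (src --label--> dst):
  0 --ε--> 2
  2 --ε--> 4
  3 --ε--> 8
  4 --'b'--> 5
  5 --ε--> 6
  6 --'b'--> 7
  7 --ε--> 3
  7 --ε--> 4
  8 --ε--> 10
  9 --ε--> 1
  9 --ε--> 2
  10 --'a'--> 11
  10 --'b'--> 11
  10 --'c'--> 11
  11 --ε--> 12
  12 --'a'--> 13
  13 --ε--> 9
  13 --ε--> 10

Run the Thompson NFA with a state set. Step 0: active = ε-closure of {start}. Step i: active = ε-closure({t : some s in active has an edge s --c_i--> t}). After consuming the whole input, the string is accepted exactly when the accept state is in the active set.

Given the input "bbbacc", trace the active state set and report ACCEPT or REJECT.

initial (ε-close {0}): {0,2,4}
'b' @ 1: {5,6}
'b' @ 2: {3,4,7,8,10}
'b' @ 3: {5,6,11,12}
'a' @ 4: {1,2,4,9,10,13}  ✓accept
'c' @ 5: {11,12}
'c' @ 6: {}  — no active states
final: {}; accept 1 not in set

Answer: REJECT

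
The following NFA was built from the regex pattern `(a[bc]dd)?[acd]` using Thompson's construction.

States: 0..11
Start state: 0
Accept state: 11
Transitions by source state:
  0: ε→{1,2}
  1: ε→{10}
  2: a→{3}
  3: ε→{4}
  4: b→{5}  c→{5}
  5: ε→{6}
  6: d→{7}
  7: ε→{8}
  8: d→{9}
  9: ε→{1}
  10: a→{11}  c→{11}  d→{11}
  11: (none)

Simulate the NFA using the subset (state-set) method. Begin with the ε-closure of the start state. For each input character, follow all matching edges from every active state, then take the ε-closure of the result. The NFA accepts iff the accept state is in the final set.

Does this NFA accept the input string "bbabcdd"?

Answer: REJECT

Trace:
S₀ = ε-closure({0}) = {0,1,2,10}
'b' @ 1: {}  — state set empty
rest 'babcdd' ignored (set empty)
end set {} — state 11 not in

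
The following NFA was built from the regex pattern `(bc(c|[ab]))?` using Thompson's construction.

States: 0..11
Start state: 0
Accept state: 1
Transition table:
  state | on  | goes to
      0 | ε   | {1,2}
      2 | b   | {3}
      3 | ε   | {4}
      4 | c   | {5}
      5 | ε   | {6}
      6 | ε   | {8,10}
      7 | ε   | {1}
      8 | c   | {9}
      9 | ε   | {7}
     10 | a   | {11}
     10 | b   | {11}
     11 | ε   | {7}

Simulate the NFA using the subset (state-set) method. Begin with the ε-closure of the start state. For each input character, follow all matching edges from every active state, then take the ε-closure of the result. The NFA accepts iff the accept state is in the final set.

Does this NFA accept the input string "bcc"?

start: ε-closure({0}) = {0,1,2}
'b' @ 1: {3,4}
'c' @ 2: {5,6,8,10}
'c' @ 3: {1,7,9}  ✓accept
end set {1,7,9} — state 1 in

Answer: ACCEPT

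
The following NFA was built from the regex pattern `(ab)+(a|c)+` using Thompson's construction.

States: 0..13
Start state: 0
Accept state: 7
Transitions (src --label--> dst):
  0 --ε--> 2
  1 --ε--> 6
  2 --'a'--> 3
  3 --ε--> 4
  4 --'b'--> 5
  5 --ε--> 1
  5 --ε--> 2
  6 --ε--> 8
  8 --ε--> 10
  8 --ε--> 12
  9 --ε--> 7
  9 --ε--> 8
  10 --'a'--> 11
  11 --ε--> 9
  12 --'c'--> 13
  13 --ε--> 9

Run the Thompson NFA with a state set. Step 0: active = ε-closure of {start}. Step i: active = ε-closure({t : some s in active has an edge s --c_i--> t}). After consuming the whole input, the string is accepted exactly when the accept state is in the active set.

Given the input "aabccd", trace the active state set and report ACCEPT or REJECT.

Answer: REJECT

Trace:
initial (ε-close {0}): {0,2}
'a' @ 1: {3,4}
'a' @ 2: {}  — no active states
rest 'bccd' ignored (set empty)
after full input: {}  (accept=7 not in)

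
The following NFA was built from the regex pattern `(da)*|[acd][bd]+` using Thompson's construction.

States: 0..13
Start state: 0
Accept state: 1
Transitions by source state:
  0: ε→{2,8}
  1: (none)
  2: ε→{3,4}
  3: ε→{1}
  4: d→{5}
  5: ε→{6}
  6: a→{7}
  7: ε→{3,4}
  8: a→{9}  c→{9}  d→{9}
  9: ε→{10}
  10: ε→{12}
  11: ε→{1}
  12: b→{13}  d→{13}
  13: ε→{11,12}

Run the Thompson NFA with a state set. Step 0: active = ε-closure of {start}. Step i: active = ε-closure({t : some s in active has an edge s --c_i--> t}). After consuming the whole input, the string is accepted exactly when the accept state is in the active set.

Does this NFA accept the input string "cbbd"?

Answer: ACCEPT

Trace:
start: ε-closure({0}) = {0,1,2,3,4,8}
'c' @ 1: {9,10,12}
'b' @ 2: {1,11,12,13}  ✓accept
'b' @ 3: {1,11,12,13}  ✓accept
'd' @ 4: {1,11,12,13}  ✓accept
end set {1,11,12,13} — state 1 in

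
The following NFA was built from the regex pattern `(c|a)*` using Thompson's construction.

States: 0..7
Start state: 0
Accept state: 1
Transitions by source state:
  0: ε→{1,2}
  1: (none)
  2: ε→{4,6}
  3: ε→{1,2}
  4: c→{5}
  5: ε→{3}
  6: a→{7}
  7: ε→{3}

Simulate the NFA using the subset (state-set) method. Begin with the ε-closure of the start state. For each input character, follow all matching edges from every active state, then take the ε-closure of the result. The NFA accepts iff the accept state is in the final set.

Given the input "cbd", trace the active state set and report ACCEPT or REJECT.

start: ε-closure({0}) = {0,1,2,4,6}
'c' @ 1: {1,2,3,4,5,6}  [accepting]
'b' @ 2: {}  — no active states
rest 'd' ignored (set empty)
end set {} — state 1 not in

Answer: REJECT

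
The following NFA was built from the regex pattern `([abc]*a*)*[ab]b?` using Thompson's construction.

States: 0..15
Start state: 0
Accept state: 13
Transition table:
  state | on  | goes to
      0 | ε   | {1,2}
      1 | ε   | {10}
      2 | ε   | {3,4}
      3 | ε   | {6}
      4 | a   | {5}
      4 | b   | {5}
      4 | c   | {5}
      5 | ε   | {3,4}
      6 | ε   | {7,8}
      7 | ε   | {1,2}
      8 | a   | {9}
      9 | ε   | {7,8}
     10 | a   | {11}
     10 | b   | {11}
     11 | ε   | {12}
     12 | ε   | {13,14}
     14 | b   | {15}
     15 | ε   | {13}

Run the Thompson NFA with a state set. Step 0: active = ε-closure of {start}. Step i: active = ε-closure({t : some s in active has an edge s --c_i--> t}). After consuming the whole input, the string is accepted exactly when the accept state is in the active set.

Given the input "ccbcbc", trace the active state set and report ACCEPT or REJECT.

initial (ε-close {0}): {0,1,2,3,4,6,7,8,10}
'c' @ 1: {1,2,3,4,5,6,7,8,10}
'c' @ 2: {1,2,3,4,5,6,7,8,10}
'b' @ 3: {1,2,3,4,5,6,7,8,10,11,12,13,14}  ✓accept
'c' @ 4: {1,2,3,4,5,6,7,8,10}
'b' @ 5: {1,2,3,4,5,6,7,8,10,11,12,13,14}  ✓accept
'c' @ 6: {1,2,3,4,5,6,7,8,10}
end set {1,2,3,4,5,6,7,8,10} — state 13 not in

Answer: REJECT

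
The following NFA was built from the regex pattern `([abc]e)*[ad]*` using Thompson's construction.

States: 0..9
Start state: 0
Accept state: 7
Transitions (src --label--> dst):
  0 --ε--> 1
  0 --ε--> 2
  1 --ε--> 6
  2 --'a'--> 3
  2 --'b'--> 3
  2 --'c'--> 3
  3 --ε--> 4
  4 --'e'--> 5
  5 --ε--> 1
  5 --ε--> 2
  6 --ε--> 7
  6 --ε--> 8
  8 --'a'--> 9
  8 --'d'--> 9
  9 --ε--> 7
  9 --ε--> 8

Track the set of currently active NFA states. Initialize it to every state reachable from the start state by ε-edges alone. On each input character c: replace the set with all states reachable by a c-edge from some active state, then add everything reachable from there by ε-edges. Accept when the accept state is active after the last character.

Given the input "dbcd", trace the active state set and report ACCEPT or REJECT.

initial (ε-close {0}): {0,1,2,6,7,8}
'd' @ 1: {7,8,9}  ✓accept
'b' @ 2: {}  — no active states
rest 'cd' ignored (set empty)
end set {} — state 7 not in

Answer: REJECT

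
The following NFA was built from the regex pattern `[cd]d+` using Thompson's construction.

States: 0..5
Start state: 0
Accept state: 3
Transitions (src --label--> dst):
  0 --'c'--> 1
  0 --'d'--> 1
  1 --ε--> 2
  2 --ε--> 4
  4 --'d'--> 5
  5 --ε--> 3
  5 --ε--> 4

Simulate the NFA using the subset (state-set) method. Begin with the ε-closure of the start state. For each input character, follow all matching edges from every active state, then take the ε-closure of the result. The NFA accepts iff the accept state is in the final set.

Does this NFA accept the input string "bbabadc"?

Answer: REJECT

Trace:
start: ε-closure({0}) = {0}
'b' @ 1: {}  — no active states
rest 'babadc' ignored (set empty)
end set {} — state 3 not in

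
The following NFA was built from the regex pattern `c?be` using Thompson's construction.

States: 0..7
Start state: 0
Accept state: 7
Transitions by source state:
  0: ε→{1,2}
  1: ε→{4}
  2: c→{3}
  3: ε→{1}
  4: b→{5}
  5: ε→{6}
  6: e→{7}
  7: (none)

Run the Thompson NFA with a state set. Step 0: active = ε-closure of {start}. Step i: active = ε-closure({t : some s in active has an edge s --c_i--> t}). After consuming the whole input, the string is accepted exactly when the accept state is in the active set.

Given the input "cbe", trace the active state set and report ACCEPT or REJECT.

Answer: ACCEPT

Trace:
start: ε-closure({0}) = {0,1,2,4}
'c' @ 1: {1,3,4}
'b' @ 2: {5,6}
'e' @ 3: {7}  (accept∈set)
final: {7}; accept 7 in set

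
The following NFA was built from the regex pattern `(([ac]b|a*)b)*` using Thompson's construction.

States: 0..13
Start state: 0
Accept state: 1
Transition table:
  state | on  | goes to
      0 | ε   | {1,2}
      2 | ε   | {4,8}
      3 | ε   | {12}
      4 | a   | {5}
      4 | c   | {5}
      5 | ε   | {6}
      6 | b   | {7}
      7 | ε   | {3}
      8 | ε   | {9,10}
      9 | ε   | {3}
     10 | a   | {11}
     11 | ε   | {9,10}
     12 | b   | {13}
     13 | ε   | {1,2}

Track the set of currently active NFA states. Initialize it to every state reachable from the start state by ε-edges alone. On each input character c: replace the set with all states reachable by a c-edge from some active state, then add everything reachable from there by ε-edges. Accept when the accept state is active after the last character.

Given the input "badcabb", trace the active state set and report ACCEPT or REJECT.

initial (ε-close {0}): {0,1,2,3,4,8,9,10,12}
'b' @ 1: {1,2,3,4,8,9,10,12,13}  (accept∈set)
'a' @ 2: {3,5,6,9,10,11,12}
'd' @ 3: {}  — no active states
rest 'cabb' ignored (set empty)
after full input: {}  (accept=1 not in)

Answer: REJECT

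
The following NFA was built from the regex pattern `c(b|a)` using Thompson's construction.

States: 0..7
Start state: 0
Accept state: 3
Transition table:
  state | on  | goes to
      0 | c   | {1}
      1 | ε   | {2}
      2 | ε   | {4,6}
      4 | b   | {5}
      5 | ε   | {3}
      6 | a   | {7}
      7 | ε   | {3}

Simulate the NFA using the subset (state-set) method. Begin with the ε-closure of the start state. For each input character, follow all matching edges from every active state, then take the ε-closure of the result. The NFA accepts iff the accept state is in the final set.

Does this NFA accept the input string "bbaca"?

initial (ε-close {0}): {0}
'b' @ 1: {}  — state set empty
rest 'baca' ignored (set empty)
end set {} — state 3 not in

Answer: REJECT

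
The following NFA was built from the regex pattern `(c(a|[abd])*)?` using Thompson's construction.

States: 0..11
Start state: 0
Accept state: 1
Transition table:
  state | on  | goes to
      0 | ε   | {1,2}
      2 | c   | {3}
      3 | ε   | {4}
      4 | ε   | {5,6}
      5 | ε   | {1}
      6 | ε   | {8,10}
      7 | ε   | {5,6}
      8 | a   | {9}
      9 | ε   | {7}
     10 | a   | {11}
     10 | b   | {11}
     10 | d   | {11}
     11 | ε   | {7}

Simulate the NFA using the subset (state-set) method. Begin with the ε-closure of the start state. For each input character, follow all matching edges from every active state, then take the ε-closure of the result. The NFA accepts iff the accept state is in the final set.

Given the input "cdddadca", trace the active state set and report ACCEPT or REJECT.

initial (ε-close {0}): {0,1,2}
'c' @ 1: {1,3,4,5,6,8,10}  (accept∈set)
'd' @ 2: {1,5,6,7,8,10,11}  (accept∈set)
'd' @ 3: {1,5,6,7,8,10,11}  (accept∈set)
'd' @ 4: {1,5,6,7,8,10,11}  (accept∈set)
'a' @ 5: {1,5,6,7,8,9,10,11}  (accept∈set)
'd' @ 6: {1,5,6,7,8,10,11}  (accept∈set)
'c' @ 7: {}  — no active states
rest 'a' ignored (set empty)
end set {} — state 1 not in

Answer: REJECT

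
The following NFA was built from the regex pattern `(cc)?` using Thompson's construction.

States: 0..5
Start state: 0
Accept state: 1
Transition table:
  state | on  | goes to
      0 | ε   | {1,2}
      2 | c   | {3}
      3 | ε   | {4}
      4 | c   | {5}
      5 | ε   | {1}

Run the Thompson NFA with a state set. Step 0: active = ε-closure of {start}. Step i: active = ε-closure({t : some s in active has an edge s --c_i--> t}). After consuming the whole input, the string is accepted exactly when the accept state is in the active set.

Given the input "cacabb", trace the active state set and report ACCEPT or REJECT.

initial (ε-close {0}): {0,1,2}
'c' @ 1: {3,4}
'a' @ 2: {}  — dead — no transitions
rest 'cabb' ignored (set empty)
after full input: {}  (accept=1 not in)

Answer: REJECT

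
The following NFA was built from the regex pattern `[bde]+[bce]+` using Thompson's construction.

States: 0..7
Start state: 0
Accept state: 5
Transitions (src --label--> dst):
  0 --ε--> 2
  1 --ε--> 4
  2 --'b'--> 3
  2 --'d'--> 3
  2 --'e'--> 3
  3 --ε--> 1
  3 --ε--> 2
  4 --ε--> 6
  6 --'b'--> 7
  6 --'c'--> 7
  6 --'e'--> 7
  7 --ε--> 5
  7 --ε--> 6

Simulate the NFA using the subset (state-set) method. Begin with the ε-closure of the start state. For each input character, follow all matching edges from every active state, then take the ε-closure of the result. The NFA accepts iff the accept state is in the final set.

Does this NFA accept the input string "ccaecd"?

Answer: REJECT

Trace:
start: ε-closure({0}) = {0,2}
'c' @ 1: {}  — no active states
rest 'caecd' ignored (set empty)
final: {}; accept 5 not in set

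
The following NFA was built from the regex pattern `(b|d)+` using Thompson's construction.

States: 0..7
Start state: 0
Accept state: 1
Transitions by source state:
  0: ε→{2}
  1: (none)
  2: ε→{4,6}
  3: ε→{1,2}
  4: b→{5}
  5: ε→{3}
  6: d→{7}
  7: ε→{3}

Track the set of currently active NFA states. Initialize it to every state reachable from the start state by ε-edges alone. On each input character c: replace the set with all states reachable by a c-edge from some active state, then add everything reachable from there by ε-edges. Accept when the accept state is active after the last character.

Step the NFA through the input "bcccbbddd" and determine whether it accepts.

Answer: REJECT

Derivation:
start: ε-closure({0}) = {0,2,4,6}
'b' @ 1: {1,2,3,4,5,6}  (accept∈set)
'c' @ 2: {}  — dead — no transitions
rest 'ccbbddd' ignored (set empty)
end set {} — state 1 not in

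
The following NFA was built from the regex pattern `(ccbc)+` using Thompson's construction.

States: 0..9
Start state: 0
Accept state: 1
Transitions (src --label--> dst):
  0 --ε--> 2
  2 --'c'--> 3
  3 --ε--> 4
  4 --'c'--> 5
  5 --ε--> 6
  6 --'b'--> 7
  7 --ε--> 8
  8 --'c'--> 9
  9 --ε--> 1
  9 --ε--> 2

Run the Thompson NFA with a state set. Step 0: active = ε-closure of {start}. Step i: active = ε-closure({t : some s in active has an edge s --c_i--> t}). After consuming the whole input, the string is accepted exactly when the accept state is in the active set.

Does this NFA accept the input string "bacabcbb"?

Answer: REJECT

Steps:
S₀ = ε-closure({0}) = {0,2}
'b' @ 1: {}  — state set empty
rest 'acabcbb' ignored (set empty)
end set {} — state 1 not in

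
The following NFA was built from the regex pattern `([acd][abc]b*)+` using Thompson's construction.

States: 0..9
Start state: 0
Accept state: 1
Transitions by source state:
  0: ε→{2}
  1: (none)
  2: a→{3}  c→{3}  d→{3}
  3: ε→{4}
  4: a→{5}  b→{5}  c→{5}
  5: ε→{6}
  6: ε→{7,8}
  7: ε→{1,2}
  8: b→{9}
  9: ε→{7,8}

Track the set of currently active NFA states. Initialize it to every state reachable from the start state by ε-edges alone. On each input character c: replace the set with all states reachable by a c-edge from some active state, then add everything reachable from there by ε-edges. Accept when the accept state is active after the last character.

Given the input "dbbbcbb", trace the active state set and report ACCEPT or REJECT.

Answer: ACCEPT

Derivation:
start: ε-closure({0}) = {0,2}
'd' @ 1: {3,4}
'b' @ 2: {1,2,5,6,7,8}  (accept∈set)
'b' @ 3: {1,2,7,8,9}  (accept∈set)
'b' @ 4: {1,2,7,8,9}  (accept∈set)
'c' @ 5: {3,4}
'b' @ 6: {1,2,5,6,7,8}  (accept∈set)
'b' @ 7: {1,2,7,8,9}  (accept∈set)
final: {1,2,7,8,9}; accept 1 in set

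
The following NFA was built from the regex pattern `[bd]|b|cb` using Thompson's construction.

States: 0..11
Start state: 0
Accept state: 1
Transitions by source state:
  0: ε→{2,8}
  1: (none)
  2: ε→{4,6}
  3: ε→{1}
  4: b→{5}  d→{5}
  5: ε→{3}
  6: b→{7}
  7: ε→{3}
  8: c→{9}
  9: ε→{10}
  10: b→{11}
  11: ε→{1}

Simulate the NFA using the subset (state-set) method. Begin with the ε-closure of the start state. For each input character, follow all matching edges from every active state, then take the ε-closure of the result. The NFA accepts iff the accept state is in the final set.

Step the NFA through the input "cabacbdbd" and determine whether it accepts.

Answer: REJECT

Trace:
initial (ε-close {0}): {0,2,4,6,8}
'c' @ 1: {9,10}
'a' @ 2: {}  — no active states
rest 'bacbdbd' ignored (set empty)
final: {}; accept 1 not in set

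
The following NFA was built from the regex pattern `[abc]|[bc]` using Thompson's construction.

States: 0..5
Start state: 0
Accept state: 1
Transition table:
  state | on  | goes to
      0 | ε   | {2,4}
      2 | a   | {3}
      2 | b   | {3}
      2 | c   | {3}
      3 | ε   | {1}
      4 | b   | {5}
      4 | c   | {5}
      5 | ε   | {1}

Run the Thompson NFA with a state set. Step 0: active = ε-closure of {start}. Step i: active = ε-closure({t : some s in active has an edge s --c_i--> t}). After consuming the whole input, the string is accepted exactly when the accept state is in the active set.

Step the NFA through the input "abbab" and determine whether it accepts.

S₀ = ε-closure({0}) = {0,2,4}
'a' @ 1: {1,3}  [accepting]
'b' @ 2: {}  — no active states
rest 'bab' ignored (set empty)
final: {}; accept 1 not in set

Answer: REJECT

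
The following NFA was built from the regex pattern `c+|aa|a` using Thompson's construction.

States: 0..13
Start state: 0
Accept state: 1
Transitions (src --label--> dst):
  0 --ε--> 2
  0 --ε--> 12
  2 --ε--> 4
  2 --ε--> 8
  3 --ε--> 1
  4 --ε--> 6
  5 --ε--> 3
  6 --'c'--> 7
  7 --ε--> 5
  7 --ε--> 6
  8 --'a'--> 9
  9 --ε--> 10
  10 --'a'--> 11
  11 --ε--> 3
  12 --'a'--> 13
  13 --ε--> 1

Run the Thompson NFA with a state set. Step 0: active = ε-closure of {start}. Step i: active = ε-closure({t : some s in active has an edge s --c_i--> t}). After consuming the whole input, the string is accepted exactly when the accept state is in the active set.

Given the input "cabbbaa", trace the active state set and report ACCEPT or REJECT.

S₀ = ε-closure({0}) = {0,2,4,6,8,12}
'c' @ 1: {1,3,5,6,7}  ✓accept
'a' @ 2: {}  — no active states
rest 'bbbaa' ignored (set empty)
end set {} — state 1 not in

Answer: REJECT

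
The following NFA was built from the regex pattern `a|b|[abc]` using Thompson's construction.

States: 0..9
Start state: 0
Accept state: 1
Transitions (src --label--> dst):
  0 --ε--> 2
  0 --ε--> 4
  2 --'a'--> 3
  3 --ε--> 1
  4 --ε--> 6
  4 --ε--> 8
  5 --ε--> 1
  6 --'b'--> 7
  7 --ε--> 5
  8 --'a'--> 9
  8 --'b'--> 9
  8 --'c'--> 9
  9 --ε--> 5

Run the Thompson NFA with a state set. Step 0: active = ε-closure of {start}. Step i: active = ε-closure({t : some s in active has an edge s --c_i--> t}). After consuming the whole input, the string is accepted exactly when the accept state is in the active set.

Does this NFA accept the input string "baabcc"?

Answer: REJECT

Derivation:
start: ε-closure({0}) = {0,2,4,6,8}
'b' @ 1: {1,5,7,9}  ✓accept
'a' @ 2: {}  — no active states
rest 'abcc' ignored (set empty)
final: {}; accept 1 not in set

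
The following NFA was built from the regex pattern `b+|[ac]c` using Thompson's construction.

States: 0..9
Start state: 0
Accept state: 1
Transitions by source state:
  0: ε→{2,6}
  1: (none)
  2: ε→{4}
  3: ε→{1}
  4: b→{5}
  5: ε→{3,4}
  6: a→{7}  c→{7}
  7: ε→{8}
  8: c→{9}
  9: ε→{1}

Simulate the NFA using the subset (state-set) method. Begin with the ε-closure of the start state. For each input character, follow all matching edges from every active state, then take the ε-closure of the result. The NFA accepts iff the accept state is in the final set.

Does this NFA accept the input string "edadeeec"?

start: ε-closure({0}) = {0,2,4,6}
'e' @ 1: {}  — state set empty
rest 'dadeeec' ignored (set empty)
final: {}; accept 1 not in set

Answer: REJECT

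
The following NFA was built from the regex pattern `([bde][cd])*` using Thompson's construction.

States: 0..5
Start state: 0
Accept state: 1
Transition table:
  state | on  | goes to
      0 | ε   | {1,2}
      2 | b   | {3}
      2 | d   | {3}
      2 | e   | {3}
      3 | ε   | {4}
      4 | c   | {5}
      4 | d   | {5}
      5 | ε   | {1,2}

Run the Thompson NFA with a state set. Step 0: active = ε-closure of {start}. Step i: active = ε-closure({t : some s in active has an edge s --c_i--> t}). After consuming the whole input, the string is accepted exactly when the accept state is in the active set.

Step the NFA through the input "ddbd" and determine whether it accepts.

start: ε-closure({0}) = {0,1,2}
'd' @ 1: {3,4}
'd' @ 2: {1,2,5}  ✓accept
'b' @ 3: {3,4}
'd' @ 4: {1,2,5}  ✓accept
end set {1,2,5} — state 1 in

Answer: ACCEPT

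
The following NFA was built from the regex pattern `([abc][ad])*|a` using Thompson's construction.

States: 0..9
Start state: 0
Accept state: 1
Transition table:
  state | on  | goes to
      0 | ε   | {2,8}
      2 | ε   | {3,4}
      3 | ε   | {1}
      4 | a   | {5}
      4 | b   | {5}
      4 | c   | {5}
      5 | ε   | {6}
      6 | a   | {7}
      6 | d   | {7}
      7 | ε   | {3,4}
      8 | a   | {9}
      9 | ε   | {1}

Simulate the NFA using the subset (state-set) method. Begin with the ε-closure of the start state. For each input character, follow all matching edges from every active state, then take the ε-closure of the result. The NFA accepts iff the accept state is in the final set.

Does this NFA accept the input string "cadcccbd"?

Answer: REJECT

Steps:
initial (ε-close {0}): {0,1,2,3,4,8}
'c' @ 1: {5,6}
'a' @ 2: {1,3,4,7}  [accepting]
'd' @ 3: {}  — no active states
rest 'cccbd' ignored (set empty)
final: {}; accept 1 not in set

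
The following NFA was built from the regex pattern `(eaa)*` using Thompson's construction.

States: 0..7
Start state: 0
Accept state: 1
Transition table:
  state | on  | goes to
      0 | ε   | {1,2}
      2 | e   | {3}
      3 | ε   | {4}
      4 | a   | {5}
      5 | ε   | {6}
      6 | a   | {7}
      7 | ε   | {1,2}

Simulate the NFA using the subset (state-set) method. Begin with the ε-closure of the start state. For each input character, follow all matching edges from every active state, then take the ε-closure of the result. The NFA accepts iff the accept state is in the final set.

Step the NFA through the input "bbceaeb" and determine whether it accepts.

Answer: REJECT

Steps:
S₀ = ε-closure({0}) = {0,1,2}
'b' @ 1: {}  — no active states
rest 'bceaeb' ignored (set empty)
after full input: {}  (accept=1 not in)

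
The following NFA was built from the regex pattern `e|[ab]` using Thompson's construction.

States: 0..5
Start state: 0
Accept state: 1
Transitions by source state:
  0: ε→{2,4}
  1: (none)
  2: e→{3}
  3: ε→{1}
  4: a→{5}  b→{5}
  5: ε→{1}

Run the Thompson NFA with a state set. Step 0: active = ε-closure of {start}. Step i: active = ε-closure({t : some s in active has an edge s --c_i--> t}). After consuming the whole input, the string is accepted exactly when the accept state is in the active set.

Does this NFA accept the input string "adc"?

Answer: REJECT

Trace:
start: ε-closure({0}) = {0,2,4}
'a' @ 1: {1,5}  ✓accept
'd' @ 2: {}  — no active states
rest 'c' ignored (set empty)
final: {}; accept 1 not in set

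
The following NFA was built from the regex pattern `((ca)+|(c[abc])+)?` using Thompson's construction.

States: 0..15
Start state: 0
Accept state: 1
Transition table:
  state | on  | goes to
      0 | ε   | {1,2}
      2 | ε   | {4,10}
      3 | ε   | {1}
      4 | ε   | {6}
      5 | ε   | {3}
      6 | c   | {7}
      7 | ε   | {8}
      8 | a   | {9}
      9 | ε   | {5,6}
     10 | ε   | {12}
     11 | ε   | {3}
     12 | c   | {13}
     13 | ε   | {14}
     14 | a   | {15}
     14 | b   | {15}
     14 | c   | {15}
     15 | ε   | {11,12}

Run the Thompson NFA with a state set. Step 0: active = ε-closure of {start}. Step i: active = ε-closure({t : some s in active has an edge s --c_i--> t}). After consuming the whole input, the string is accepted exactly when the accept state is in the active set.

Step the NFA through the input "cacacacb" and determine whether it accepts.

Answer: ACCEPT

Derivation:
start: ε-closure({0}) = {0,1,2,4,6,10,12}
'c' @ 1: {7,8,13,14}
'a' @ 2: {1,3,5,6,9,11,12,15}  [accepting]
'c' @ 3: {7,8,13,14}
'a' @ 4: {1,3,5,6,9,11,12,15}  [accepting]
'c' @ 5: {7,8,13,14}
'a' @ 6: {1,3,5,6,9,11,12,15}  [accepting]
'c' @ 7: {7,8,13,14}
'b' @ 8: {1,3,11,12,15}  [accepting]
final: {1,3,11,12,15}; accept 1 in set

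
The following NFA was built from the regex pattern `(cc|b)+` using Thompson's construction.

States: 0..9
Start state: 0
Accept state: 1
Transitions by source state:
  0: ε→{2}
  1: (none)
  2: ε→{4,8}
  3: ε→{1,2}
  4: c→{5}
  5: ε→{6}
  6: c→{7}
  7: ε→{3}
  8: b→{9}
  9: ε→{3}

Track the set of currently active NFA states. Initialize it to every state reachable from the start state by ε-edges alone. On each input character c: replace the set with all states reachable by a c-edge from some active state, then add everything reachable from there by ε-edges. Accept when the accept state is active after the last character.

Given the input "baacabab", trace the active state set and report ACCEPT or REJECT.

Answer: REJECT

Derivation:
initial (ε-close {0}): {0,2,4,8}
'b' @ 1: {1,2,3,4,8,9}  [accepting]
'a' @ 2: {}  — state set empty
rest 'acabab' ignored (set empty)
after full input: {}  (accept=1 not in)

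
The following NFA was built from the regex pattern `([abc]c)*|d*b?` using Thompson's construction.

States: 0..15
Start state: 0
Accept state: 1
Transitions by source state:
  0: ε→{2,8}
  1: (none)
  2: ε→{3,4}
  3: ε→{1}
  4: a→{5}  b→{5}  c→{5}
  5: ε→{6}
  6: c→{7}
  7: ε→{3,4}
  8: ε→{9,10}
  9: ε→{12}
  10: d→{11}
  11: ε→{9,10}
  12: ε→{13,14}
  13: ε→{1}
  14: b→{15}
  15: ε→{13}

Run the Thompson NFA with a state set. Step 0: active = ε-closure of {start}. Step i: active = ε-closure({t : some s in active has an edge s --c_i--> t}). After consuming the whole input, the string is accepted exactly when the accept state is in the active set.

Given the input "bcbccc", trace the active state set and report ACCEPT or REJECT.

S₀ = ε-closure({0}) = {0,1,2,3,4,8,9,10,12,13,14}
'b' @ 1: {1,5,6,13,15}  ✓accept
'c' @ 2: {1,3,4,7}  ✓accept
'b' @ 3: {5,6}
'c' @ 4: {1,3,4,7}  ✓accept
'c' @ 5: {5,6}
'c' @ 6: {1,3,4,7}  ✓accept
final: {1,3,4,7}; accept 1 in set

Answer: ACCEPT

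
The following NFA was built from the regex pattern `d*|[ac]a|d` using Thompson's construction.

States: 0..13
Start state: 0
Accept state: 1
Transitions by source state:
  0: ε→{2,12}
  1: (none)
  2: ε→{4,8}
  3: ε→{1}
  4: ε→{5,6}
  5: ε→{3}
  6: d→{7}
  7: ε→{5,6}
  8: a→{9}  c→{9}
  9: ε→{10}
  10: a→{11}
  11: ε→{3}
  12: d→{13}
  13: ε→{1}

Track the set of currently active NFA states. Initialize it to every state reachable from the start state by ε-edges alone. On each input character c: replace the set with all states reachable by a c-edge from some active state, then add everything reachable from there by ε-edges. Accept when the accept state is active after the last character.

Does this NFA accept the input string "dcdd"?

Answer: REJECT

Derivation:
initial (ε-close {0}): {0,1,2,3,4,5,6,8,12}
'd' @ 1: {1,3,5,6,7,13}  (accept∈set)
'c' @ 2: {}  — state set empty
rest 'dd' ignored (set empty)
end set {} — state 1 not in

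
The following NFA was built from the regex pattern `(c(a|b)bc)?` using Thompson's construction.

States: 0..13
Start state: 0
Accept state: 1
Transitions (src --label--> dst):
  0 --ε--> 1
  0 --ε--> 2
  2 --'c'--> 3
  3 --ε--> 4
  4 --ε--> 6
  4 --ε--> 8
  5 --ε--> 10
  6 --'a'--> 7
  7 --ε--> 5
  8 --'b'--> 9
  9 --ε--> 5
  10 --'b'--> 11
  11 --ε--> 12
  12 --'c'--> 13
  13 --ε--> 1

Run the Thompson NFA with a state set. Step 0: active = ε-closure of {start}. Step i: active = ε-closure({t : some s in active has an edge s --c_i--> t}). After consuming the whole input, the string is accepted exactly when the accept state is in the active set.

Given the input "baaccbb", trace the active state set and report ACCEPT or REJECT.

Answer: REJECT

Derivation:
initial (ε-close {0}): {0,1,2}
'b' @ 1: {}  — no active states
rest 'aaccbb' ignored (set empty)
after full input: {}  (accept=1 not in)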